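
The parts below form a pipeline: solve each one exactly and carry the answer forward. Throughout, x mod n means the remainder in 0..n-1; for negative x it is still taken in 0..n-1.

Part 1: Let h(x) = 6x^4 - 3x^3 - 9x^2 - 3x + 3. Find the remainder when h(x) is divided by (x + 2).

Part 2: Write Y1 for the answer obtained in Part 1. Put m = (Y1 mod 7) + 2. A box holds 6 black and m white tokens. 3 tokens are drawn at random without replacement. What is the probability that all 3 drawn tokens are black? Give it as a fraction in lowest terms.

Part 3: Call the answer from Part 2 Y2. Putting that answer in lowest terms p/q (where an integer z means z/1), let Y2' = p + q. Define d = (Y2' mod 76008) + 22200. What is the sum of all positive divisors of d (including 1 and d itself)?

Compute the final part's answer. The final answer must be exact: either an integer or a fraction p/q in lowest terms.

Part 1: remainder = value at the root: 6*(-2)^4 - 3*(-2)^3 - 9*(-2)^2 - 3*(-2)^1 + 3 = (96) + (24) + (-36) + (6) + (3) = 93; answer 93
Part 2: Y1 = 93; m = 4; total draws C(10,3) = 120; favorable C(6,3) = 20; P = 1/6; answer 1/6
Part 3: Y2 = 1/6; threaded value p + q = 7; d = 22207; 22207 = 53 * 419; sigma = (1 + 53) * (1 + 419) = 54 * 420 = 22680; answer 22680

22680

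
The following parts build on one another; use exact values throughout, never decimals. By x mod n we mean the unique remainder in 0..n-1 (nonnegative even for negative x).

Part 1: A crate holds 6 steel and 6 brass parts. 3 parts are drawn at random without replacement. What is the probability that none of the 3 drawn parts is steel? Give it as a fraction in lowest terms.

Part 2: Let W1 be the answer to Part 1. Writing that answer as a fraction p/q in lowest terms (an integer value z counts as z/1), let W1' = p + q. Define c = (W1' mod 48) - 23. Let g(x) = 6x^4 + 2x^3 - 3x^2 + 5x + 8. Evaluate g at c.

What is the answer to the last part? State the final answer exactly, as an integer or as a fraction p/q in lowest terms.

84774

Part 1: total draws C(12,3) = 220; favorable C(6,3) = 20; P = 1/11; answer 1/11
Part 2: W1 = 1/11; threaded value p + q = 12; c = -11; 6*(-11)^4 + 2*(-11)^3 - 3*(-11)^2 + 5*(-11)^1 + 8 = (87846) + (-2662) + (-363) + (-55) + (8) = 84774; answer 84774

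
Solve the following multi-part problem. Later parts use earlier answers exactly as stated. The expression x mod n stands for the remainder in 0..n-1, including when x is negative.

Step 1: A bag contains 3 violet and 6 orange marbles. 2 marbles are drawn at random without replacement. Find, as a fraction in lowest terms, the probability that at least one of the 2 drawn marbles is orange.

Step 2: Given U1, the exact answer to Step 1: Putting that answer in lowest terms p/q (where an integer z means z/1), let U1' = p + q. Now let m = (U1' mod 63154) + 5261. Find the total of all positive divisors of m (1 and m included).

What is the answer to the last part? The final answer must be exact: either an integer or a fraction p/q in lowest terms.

Step 1: total draws C(9,2) = 36; complement C(3,2) = 3; favorable 36 - 3 = 33; P = 11/12; answer 11/12
Step 2: U1 = 11/12; threaded value p + q = 23; m = 5284; 5284 = 2^2 * 1321; sigma = (1 + 2 + 4) * (1 + 1321) = 7 * 1322 = 9254; answer 9254

9254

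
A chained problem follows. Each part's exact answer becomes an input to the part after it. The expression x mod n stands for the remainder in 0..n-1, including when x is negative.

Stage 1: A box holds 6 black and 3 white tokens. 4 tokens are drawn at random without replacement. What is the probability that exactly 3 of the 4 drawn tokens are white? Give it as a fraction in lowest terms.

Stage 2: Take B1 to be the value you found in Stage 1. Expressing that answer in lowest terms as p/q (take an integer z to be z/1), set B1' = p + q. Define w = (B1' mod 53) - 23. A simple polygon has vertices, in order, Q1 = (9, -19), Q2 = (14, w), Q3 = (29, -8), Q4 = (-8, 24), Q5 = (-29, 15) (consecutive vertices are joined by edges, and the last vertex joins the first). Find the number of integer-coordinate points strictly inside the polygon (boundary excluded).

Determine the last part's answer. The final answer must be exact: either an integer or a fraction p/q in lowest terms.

896

Stage 1: total draws C(9,4) = 126; favorable C(3,3)*C(6,1) = 6; P = 1/21; answer 1/21
Stage 2: B1 = 1/21; threaded value p + q = 22; w = -1; cross terms: (9*-1 - 14*-19)=257, (14*-8 - 29*-1)=-83, (29*24 - -8*-8)=632, (-8*15 - -29*24)=576, (-29*-19 - 9*15)=416; twice the area = |1798| = 1798; area = 899; boundary points = 1 + 1 + 1 + 3 + 2 = 8; strictly interior points = area - boundary/2 + 1 = 896; answer 896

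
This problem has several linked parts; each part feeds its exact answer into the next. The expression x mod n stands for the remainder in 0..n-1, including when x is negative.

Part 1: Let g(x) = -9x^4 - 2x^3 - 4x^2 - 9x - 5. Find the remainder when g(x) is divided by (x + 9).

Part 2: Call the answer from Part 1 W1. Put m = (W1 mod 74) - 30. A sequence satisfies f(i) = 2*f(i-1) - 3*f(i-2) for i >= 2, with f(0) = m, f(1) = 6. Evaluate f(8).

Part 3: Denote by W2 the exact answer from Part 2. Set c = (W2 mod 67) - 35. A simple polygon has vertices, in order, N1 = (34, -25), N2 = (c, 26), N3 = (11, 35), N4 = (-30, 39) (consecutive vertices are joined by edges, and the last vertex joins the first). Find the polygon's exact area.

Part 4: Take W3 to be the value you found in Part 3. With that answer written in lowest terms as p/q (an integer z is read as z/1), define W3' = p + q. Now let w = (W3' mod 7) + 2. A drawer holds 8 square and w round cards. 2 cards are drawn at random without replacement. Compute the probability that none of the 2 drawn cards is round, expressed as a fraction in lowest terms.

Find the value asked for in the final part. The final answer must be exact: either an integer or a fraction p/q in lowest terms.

Part 1: remainder = value at the root: -9*(-9)^4 - 2*(-9)^3 - 4*(-9)^2 - 9*(-9)^1 - 5 = (-59049) + (1458) + (-324) + (81) + (-5) = -57839; answer -57839
Part 2: W1 = -57839; m = -1; f(2) = 2*(6) - 3*(-1) = 15; iterating: f(2)=15, f(3)=12, f(4)=-21, f(5)=-78, f(6)=-93, f(7)=48, f(8)=375; answer 375
Part 3: W2 = 375; c = 5; cross terms: (34*26 - 5*-25)=1009, (5*35 - 11*26)=-111, (11*39 - -30*35)=1479, (-30*-25 - 34*39)=-576; twice the area = |1801| = 1801; area = 1801/2; answer 1801/2
Part 4: W3 = 1801/2; threaded value p + q = 1803; w = 6; total draws C(14,2) = 91; favorable C(8,2) = 28; P = 4/13; answer 4/13

4/13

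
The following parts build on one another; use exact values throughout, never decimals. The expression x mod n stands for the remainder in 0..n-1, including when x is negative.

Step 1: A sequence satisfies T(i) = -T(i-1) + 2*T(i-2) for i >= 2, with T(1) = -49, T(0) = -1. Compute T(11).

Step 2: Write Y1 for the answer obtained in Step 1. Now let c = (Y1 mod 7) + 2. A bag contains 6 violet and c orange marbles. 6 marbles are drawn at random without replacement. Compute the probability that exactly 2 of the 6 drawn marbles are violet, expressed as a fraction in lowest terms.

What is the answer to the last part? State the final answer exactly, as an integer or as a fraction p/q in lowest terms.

Step 1: T(2) = -1*(-49) + 2*(-1) = 47; iterating: T(2)=47, T(3)=-145, T(4)=239, T(5)=-529, T(6)=1007, T(7)=-2065, T(8)=4079, T(9)=-8209, T(10)=16367, T(11)=-32785; answer -32785
Step 2: Y1 = -32785; c = 5; total draws C(11,6) = 462; favorable C(6,2)*C(5,4) = 75; P = 25/154; answer 25/154

25/154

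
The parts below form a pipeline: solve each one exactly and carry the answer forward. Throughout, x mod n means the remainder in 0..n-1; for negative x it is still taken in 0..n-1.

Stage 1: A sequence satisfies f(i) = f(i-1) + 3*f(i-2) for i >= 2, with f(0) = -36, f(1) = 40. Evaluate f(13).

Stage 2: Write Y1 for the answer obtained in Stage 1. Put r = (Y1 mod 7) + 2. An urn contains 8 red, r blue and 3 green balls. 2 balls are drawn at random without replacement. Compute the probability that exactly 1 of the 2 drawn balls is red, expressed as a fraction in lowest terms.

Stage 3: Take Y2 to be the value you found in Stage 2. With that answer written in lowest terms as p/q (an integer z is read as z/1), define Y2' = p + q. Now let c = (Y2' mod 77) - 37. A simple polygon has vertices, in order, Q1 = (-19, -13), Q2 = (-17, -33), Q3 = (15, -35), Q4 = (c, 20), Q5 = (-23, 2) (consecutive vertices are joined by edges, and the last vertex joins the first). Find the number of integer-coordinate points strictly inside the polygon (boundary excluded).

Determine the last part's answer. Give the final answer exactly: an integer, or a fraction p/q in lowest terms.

1031

Stage 1: f(2) = 1*(40) + 3*(-36) = -68; iterating: f(2)=-68, f(3)=52, f(4)=-152, f(5)=4, f(6)=-452, f(7)=-440, f(8)=-1796, f(9)=-3116, f(10)=-8504, f(11)=-17852, f(12)=-43364, f(13)=-96920; answer -96920
Stage 2: Y1 = -96920; r = 4; total draws C(15,2) = 105; favorable C(8,1)*C(7,1) = 56; P = 8/15; answer 8/15
Stage 3: Y2 = 8/15; threaded value p + q = 23; c = -14; cross terms: (-19*-33 - -17*-13)=406, (-17*-35 - 15*-33)=1090, (15*20 - -14*-35)=-190, (-14*2 - -23*20)=432, (-23*-13 - -19*2)=337; twice the area = |2075| = 2075; area = 2075/2; boundary points = 2 + 2 + 1 + 9 + 1 = 15; strictly interior points = area - boundary/2 + 1 = 1031; answer 1031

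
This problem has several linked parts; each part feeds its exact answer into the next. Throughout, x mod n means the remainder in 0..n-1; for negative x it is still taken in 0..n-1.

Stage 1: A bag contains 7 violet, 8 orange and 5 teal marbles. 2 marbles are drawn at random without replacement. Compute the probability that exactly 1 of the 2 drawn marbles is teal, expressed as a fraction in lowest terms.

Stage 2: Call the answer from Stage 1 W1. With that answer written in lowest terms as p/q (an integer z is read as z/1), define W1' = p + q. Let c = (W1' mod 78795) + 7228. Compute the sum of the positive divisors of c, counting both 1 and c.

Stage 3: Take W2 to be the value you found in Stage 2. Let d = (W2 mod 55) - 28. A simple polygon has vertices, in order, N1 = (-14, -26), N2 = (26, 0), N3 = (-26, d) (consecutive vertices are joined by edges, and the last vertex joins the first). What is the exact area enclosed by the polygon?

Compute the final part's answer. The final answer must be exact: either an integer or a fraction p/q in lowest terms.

Stage 1: total draws C(20,2) = 190; favorable C(5,1)*C(15,1) = 75; P = 15/38; answer 15/38
Stage 2: W1 = 15/38; threaded value p + q = 53; c = 7281; 7281 = 3^2 * 809; sigma = (1 + 3 + 9) * (1 + 809) = 13 * 810 = 10530; answer 10530
Stage 3: W2 = 10530; d = -3; cross terms: (-14*0 - 26*-26)=676, (26*-3 - -26*0)=-78, (-26*-26 - -14*-3)=634; twice the area = |1232| = 1232; area = 616; answer 616

616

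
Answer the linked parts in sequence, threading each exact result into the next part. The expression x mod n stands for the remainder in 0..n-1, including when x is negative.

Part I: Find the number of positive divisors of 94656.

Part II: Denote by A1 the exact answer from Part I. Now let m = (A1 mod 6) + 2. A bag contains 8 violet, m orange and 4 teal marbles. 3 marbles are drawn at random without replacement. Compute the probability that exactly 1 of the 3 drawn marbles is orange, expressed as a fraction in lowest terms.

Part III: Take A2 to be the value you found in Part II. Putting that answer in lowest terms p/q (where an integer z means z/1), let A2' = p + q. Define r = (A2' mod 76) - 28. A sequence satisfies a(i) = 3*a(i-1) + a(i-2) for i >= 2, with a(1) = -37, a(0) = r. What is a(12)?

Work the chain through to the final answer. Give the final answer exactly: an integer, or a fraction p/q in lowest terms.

-17430841

Part I: 94656 = 2^6 * 3 * 17 * 29; number of divisors = (6+1) * (1+1) * (1+1) * (1+1) = 56; answer 56
Part II: A1 = 56; m = 4; total draws C(16,3) = 560; favorable C(4,1)*C(12,2) = 264; P = 33/70; answer 33/70
Part III: A2 = 33/70; threaded value p + q = 103; r = -1; a(2) = 3*(-37) + 1*(-1) = -112; iterating: a(2)=-112, a(3)=-373, a(4)=-1231, a(5)=-4066, a(6)=-13429, a(7)=-44353, a(8)=-146488, a(9)=-483817, a(10)=-1597939, a(11)=-5277634, a(12)=-17430841; answer -17430841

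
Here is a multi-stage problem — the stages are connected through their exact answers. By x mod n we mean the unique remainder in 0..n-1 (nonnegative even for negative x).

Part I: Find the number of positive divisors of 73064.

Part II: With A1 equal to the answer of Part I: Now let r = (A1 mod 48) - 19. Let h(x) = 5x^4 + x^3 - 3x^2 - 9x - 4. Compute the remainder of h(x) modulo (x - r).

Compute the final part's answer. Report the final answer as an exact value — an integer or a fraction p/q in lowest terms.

71606

Part I: 73064 = 2^3 * 9133; number of divisors = (3+1) * (1+1) = 8; answer 8
Part II: A1 = 8; r = -11; remainder = value at the root: 5*(-11)^4 + 1*(-11)^3 - 3*(-11)^2 - 9*(-11)^1 - 4 = (73205) + (-1331) + (-363) + (99) + (-4) = 71606; answer 71606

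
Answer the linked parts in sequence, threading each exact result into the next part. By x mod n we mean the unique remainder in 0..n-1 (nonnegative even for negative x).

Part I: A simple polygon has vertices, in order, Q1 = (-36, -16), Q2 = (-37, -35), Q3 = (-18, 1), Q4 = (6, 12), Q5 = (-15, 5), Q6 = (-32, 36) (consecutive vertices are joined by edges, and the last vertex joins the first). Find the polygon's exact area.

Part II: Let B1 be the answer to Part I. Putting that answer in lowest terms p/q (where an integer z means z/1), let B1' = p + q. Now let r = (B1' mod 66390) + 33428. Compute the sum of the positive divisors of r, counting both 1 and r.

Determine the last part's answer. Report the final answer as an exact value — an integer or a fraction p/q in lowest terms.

34848

Part I: cross terms: (-36*-35 - -37*-16)=668, (-37*1 - -18*-35)=-667, (-18*12 - 6*1)=-222, (6*5 - -15*12)=210, (-15*36 - -32*5)=-380, (-32*-16 - -36*36)=1808; twice the area = |1417| = 1417; area = 1417/2; answer 1417/2
Part II: B1 = 1417/2; threaded value p + q = 1419; r = 34847; 34847 is prime, so its only divisors are 1 and 34847; sigma = 1 + 34847 = 34848; answer 34848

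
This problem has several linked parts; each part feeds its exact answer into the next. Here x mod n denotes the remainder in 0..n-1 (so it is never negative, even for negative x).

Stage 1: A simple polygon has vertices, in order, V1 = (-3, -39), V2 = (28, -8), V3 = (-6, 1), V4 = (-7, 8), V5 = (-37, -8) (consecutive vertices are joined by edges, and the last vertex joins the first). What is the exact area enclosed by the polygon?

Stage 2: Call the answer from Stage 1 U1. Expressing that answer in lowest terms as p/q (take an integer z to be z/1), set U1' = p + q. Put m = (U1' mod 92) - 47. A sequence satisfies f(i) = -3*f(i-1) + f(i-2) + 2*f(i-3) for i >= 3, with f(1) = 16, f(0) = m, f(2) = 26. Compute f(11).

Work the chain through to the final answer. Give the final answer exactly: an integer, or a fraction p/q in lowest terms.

-924506

Stage 1: cross terms: (-3*-8 - 28*-39)=1116, (28*1 - -6*-8)=-20, (-6*8 - -7*1)=-41, (-7*-8 - -37*8)=352, (-37*-39 - -3*-8)=1419; twice the area = |2826| = 2826; area = 1413; answer 1413
Stage 2: U1 = 1413; threaded value p + q = 1414; m = -13; f(3) = -3*(26) + 1*(16) + 2*(-13) = -88; iterating: f(3)=-88, f(4)=322, f(5)=-1002, f(6)=3152, f(7)=-9814, f(8)=30590, f(9)=-95280, f(10)=296802, f(11)=-924506; answer -924506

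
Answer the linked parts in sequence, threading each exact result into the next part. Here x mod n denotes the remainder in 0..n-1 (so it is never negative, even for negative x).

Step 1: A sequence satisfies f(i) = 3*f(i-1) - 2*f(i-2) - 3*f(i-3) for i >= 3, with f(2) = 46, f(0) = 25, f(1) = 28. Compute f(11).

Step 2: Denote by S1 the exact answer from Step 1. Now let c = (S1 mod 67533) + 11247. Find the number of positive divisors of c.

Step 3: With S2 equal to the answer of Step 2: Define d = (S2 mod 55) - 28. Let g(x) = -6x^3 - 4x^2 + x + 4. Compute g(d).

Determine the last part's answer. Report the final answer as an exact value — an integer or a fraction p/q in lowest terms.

46384

Step 1: f(3) = 3*(46) - 2*(28) - 3*(25) = 7; iterating: f(3)=7, f(4)=-155, f(5)=-617, f(6)=-1562, f(7)=-2987, f(8)=-3986, f(9)=-1298, f(10)=13039, f(11)=53671; answer 53671
Step 2: S1 = 53671; c = 64918; 64918 = 2 * 7 * 4637; number of divisors = (1+1) * (1+1) * (1+1) = 8; answer 8
Step 3: S2 = 8; d = -20; -6*(-20)^3 - 4*(-20)^2 + 1*(-20)^1 + 4 = (48000) + (-1600) + (-20) + (4) = 46384; answer 46384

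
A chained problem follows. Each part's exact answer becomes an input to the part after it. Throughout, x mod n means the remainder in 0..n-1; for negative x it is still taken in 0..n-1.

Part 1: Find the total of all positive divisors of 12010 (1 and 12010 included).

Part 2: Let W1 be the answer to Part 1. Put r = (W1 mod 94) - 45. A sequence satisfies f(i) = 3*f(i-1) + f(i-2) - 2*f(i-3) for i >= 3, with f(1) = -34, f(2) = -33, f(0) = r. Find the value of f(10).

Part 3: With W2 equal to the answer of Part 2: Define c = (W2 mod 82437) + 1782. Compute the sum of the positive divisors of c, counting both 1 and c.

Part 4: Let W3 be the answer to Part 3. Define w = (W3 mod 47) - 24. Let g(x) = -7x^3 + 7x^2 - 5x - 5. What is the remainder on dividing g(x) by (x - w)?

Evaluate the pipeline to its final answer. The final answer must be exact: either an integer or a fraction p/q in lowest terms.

Part 1: 12010 = 2 * 5 * 1201; sigma = (1 + 2) * (1 + 5) * (1 + 1201) = 3 * 6 * 1202 = 21636; answer 21636
Part 2: W1 = 21636; r = -29; f(3) = 3*(-33) + 1*(-34) - 2*(-29) = -75; iterating: f(3)=-75, f(4)=-190, f(5)=-579, f(6)=-1777, f(7)=-5530, f(8)=-17209, f(9)=-53603, f(10)=-166958; answer -166958
Part 3: W2 = -166958; c = 82135; 82135 = 5 * 16427; sigma = (1 + 5) * (1 + 16427) = 6 * 16428 = 98568; answer 98568
Part 4: W3 = 98568; w = -15; remainder = value at the root: -7*(-15)^3 + 7*(-15)^2 - 5*(-15)^1 - 5 = (23625) + (1575) + (75) + (-5) = 25270; answer 25270

25270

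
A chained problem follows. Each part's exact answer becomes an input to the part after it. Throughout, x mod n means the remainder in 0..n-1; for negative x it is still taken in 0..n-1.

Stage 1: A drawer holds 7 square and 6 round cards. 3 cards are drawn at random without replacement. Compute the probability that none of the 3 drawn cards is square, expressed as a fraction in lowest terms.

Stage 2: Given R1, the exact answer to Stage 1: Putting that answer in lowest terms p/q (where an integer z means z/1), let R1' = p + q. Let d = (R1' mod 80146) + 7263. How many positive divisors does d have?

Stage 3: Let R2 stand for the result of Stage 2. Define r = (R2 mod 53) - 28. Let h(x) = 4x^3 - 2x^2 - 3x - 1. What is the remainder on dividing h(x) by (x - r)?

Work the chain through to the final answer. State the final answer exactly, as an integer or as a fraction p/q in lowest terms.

Stage 1: total draws C(13,3) = 286; favorable C(6,3) = 20; P = 10/143; answer 10/143
Stage 2: R1 = 10/143; threaded value p + q = 153; d = 7416; 7416 = 2^3 * 3^2 * 103; number of divisors = (3+1) * (2+1) * (1+1) = 24; answer 24
Stage 3: R2 = 24; r = -4; remainder = value at the root: 4*(-4)^3 - 2*(-4)^2 - 3*(-4)^1 - 1 = (-256) + (-32) + (12) + (-1) = -277; answer -277

-277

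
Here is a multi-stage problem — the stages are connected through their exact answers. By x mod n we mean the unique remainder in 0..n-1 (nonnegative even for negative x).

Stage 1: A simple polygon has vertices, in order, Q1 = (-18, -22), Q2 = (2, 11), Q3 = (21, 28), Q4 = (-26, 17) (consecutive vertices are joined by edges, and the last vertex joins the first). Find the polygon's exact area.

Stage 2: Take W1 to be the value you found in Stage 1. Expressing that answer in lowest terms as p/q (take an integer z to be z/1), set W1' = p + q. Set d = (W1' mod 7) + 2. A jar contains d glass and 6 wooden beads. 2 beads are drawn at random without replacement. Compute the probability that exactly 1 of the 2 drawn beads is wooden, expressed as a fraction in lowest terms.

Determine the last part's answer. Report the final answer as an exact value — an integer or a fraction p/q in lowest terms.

Stage 1: cross terms: (-18*11 - 2*-22)=-154, (2*28 - 21*11)=-175, (21*17 - -26*28)=1085, (-26*-22 - -18*17)=878; twice the area = |1634| = 1634; area = 817; answer 817
Stage 2: W1 = 817; threaded value p + q = 818; d = 8; total draws C(14,2) = 91; favorable C(6,1)*C(8,1) = 48; P = 48/91; answer 48/91

48/91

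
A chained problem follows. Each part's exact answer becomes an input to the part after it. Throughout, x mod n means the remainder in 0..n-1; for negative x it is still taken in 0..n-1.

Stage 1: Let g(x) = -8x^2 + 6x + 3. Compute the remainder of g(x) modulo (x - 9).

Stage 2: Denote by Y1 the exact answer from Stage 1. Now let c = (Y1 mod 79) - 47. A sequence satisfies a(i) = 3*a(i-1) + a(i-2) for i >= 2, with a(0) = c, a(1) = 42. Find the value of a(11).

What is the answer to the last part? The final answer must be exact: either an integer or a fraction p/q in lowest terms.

Stage 1: remainder = value at the root: -8*(9)^2 + 6*(9)^1 + 3 = (-648) + (54) + (3) = -591; answer -591
Stage 2: Y1 = -591; c = -6; a(2) = 3*(42) + 1*(-6) = 120; iterating: a(2)=120, a(3)=402, a(4)=1326, a(5)=4380, a(6)=14466, a(7)=47778, a(8)=157800, a(9)=521178, a(10)=1721334, a(11)=5685180; answer 5685180

5685180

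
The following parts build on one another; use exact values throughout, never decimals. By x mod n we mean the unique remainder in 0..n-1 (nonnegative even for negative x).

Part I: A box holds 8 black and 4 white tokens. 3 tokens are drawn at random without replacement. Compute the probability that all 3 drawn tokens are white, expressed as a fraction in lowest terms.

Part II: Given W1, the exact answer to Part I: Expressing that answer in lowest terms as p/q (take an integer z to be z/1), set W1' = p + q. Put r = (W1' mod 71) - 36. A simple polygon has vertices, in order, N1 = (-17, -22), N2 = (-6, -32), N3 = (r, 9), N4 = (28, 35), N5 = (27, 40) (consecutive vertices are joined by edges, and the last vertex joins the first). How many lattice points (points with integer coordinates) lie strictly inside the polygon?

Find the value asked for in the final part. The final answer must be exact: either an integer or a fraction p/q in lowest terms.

Part I: total draws C(12,3) = 220; favorable C(4,3) = 4; P = 1/55; answer 1/55
Part II: W1 = 1/55; threaded value p + q = 56; r = 20; cross terms: (-17*-32 - -6*-22)=412, (-6*9 - 20*-32)=586, (20*35 - 28*9)=448, (28*40 - 27*35)=175, (27*-22 - -17*40)=86; twice the area = |1707| = 1707; area = 1707/2; boundary points = 1 + 1 + 2 + 1 + 2 = 7; strictly interior points = area - boundary/2 + 1 = 851; answer 851

851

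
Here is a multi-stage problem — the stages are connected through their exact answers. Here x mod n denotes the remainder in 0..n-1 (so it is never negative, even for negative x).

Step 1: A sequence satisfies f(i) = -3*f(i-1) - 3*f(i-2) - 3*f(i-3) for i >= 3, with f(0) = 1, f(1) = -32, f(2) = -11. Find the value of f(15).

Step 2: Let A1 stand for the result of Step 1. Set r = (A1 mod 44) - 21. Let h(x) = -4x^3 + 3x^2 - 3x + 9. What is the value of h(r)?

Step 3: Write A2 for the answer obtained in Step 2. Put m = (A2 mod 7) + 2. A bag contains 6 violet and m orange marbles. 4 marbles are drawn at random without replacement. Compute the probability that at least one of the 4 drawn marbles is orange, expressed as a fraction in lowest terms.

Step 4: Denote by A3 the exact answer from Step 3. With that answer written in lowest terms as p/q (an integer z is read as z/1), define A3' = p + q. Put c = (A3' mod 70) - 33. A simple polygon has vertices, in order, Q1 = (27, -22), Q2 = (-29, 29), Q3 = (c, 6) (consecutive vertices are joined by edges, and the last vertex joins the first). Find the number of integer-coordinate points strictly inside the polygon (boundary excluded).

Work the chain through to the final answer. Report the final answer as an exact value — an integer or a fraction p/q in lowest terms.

Step 1: f(3) = -3*(-11) - 3*(-32) - 3*(1) = 126; iterating: f(3)=126, f(4)=-249, f(5)=402, f(6)=-837, f(7)=2052, f(8)=-4851, f(9)=10908, f(10)=-24327, f(11)=54810, f(12)=-124173, f(13)=281070, f(14)=-635121, f(15)=1434672; answer 1434672
Step 2: A1 = 1434672; r = -13; -4*(-13)^3 + 3*(-13)^2 - 3*(-13)^1 + 9 = (8788) + (507) + (39) + (9) = 9343; answer 9343
Step 3: A2 = 9343; m = 7; total draws C(13,4) = 715; complement C(6,4) = 15; favorable 715 - 15 = 700; P = 140/143; answer 140/143
Step 4: A3 = 140/143; threaded value p + q = 283; c = -30; cross terms: (27*29 - -29*-22)=145, (-29*6 - -30*29)=696, (-30*-22 - 27*6)=498; twice the area = |1339| = 1339; area = 1339/2; boundary points = 1 + 1 + 1 = 3; strictly interior points = area - boundary/2 + 1 = 669; answer 669

669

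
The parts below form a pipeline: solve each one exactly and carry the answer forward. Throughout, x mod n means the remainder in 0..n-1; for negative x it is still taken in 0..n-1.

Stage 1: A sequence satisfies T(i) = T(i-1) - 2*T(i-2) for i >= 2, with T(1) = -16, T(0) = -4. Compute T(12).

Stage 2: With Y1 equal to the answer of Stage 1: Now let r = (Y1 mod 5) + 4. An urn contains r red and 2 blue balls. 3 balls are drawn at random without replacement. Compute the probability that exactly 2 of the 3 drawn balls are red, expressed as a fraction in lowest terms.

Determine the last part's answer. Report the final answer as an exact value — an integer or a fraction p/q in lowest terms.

Stage 1: T(2) = 1*(-16) - 2*(-4) = -8; iterating: T(2)=-8, T(3)=24, T(4)=40, T(5)=-8, T(6)=-88, T(7)=-72, T(8)=104, T(9)=248, T(10)=40, T(11)=-456, T(12)=-536; answer -536
Stage 2: Y1 = -536; r = 8; total draws C(10,3) = 120; favorable C(8,2)*C(2,1) = 56; P = 7/15; answer 7/15

7/15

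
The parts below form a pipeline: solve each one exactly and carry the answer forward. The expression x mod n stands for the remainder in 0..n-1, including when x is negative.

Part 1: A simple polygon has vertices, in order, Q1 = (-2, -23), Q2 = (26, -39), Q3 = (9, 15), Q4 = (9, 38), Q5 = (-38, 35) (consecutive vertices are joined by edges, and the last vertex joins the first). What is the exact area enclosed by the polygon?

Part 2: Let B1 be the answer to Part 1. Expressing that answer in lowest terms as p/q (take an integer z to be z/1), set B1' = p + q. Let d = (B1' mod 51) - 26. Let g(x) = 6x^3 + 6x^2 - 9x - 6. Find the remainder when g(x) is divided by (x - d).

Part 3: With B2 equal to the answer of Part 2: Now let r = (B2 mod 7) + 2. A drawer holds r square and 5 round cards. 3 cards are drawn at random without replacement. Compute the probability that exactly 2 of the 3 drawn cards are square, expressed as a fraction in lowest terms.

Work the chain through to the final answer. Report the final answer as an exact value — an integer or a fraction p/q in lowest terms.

5/14

Part 1: cross terms: (-2*-39 - 26*-23)=676, (26*15 - 9*-39)=741, (9*38 - 9*15)=207, (9*35 - -38*38)=1759, (-38*-23 - -2*35)=944; twice the area = |4327| = 4327; area = 4327/2; answer 4327/2
Part 2: B1 = 4327/2; threaded value p + q = 4329; d = 19; remainder = value at the root: 6*(19)^3 + 6*(19)^2 - 9*(19)^1 - 6 = (41154) + (2166) + (-171) + (-6) = 43143; answer 43143
Part 3: B2 = 43143; r = 4; total draws C(9,3) = 84; favorable C(4,2)*C(5,1) = 30; P = 5/14; answer 5/14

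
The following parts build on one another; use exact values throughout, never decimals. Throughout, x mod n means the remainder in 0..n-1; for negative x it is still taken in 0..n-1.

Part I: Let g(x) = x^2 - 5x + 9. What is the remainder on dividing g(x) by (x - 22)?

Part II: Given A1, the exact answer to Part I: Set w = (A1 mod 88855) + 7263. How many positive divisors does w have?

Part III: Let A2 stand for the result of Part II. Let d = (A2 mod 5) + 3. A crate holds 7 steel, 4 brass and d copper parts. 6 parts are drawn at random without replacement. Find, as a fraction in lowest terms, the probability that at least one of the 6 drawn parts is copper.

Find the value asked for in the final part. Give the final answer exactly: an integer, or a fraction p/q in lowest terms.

431/442

Part I: remainder = value at the root: 1*(22)^2 - 5*(22)^1 + 9 = (484) + (-110) + (9) = 383; answer 383
Part II: A1 = 383; w = 7646; 7646 = 2 * 3823; number of divisors = (1+1) * (1+1) = 4; answer 4
Part III: A2 = 4; d = 7; total draws C(18,6) = 18564; complement C(11,6) = 462; favorable 18564 - 462 = 18102; P = 431/442; answer 431/442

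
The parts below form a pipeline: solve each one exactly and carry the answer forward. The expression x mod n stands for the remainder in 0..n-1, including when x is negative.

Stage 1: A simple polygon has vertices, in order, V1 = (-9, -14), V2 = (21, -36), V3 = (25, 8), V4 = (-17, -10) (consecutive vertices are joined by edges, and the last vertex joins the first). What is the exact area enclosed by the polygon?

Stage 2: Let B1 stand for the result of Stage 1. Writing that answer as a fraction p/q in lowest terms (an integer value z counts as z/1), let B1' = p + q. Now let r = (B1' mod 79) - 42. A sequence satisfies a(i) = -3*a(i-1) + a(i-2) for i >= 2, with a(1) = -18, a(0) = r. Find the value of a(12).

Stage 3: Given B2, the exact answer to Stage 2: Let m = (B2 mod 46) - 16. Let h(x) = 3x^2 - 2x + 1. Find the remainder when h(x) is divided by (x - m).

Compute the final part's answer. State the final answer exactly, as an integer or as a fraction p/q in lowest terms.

86

Stage 1: cross terms: (-9*-36 - 21*-14)=618, (21*8 - 25*-36)=1068, (25*-10 - -17*8)=-114, (-17*-14 - -9*-10)=148; twice the area = |1720| = 1720; area = 860; answer 860
Stage 2: B1 = 860; threaded value p + q = 861; r = 29; a(2) = -3*(-18) + 1*(29) = 83; iterating: a(2)=83, a(3)=-267, a(4)=884, a(5)=-2919, a(6)=9641, a(7)=-31842, a(8)=105167, a(9)=-347343, a(10)=1147196, a(11)=-3788931, a(12)=12513989; answer 12513989
Stage 3: B2 = 12513989; m = -5; remainder = value at the root: 3*(-5)^2 - 2*(-5)^1 + 1 = (75) + (10) + (1) = 86; answer 86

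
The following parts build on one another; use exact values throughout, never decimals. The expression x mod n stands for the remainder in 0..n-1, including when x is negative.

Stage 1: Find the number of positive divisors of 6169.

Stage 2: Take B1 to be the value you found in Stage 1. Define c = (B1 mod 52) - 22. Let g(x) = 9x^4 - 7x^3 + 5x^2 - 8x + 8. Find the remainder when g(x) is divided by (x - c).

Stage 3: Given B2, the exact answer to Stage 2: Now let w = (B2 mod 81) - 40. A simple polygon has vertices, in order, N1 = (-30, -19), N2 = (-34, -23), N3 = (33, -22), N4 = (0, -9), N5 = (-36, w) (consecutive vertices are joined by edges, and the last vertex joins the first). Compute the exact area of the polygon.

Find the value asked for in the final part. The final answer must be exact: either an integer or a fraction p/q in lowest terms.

Stage 1: 6169 = 31 * 199; number of divisors = (1+1) * (1+1) = 4; answer 4
Stage 2: B1 = 4; c = -18; remainder = value at the root: 9*(-18)^4 - 7*(-18)^3 + 5*(-18)^2 - 8*(-18)^1 + 8 = (944784) + (40824) + (1620) + (144) + (8) = 987380; answer 987380
Stage 3: B2 = 987380; w = 31; cross terms: (-30*-23 - -34*-19)=44, (-34*-22 - 33*-23)=1507, (33*-9 - 0*-22)=-297, (0*31 - -36*-9)=-324, (-36*-19 - -30*31)=1614; twice the area = |2544| = 2544; area = 1272; answer 1272

1272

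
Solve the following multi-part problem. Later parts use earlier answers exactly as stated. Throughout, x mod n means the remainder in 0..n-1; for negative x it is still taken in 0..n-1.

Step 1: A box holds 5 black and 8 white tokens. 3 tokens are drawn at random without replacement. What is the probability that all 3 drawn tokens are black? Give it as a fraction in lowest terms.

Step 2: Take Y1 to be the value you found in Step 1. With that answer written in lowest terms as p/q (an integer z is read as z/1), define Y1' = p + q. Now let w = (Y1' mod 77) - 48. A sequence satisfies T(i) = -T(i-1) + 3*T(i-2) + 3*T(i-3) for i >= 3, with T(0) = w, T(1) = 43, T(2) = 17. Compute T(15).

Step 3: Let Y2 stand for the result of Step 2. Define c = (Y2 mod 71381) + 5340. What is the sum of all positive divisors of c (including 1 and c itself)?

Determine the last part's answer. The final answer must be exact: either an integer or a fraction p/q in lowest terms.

26208

Step 1: total draws C(13,3) = 286; favorable C(5,3) = 10; P = 5/143; answer 5/143
Step 2: Y1 = 5/143; threaded value p + q = 148; w = 23; T(3) = -1*(17) + 3*(43) + 3*(23) = 181; iterating: T(3)=181, T(4)=-1, T(5)=595, T(6)=-55, T(7)=1837, T(8)=-217, T(9)=5563, T(10)=-703, T(11)=16741, T(12)=-2161, T(13)=50275, T(14)=-6535, T(15)=150877; answer 150877
Step 3: Y2 = 150877; c = 13455; 13455 = 3^2 * 5 * 13 * 23; sigma = (1 + 3 + 9) * (1 + 5) * (1 + 13) * (1 + 23) = 13 * 6 * 14 * 24 = 26208; answer 26208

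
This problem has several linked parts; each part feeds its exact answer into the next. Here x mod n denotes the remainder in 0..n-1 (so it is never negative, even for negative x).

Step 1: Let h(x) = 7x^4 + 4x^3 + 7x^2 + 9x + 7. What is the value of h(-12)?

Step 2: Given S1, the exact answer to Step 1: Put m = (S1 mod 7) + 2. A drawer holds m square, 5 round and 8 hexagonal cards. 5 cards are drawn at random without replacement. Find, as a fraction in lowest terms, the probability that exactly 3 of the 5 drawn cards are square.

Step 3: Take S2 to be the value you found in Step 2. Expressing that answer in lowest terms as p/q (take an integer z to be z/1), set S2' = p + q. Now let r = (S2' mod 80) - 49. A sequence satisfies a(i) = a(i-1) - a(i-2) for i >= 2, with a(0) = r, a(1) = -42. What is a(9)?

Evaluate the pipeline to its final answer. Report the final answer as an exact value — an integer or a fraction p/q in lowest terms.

Step 1: 7*(-12)^4 + 4*(-12)^3 + 7*(-12)^2 + 9*(-12)^1 + 7 = (145152) + (-6912) + (1008) + (-108) + (7) = 139147; answer 139147
Step 2: S1 = 139147; m = 3; total draws C(16,5) = 4368; favorable C(3,3)*C(13,2) = 78; P = 1/56; answer 1/56
Step 3: S2 = 1/56; threaded value p + q = 57; r = 8; a(2) = 1*(-42) - 1*(8) = -50; iterating: a(2)=-50, a(3)=-8, a(4)=42, a(5)=50, a(6)=8, a(7)=-42, a(8)=-50, a(9)=-8; answer -8

-8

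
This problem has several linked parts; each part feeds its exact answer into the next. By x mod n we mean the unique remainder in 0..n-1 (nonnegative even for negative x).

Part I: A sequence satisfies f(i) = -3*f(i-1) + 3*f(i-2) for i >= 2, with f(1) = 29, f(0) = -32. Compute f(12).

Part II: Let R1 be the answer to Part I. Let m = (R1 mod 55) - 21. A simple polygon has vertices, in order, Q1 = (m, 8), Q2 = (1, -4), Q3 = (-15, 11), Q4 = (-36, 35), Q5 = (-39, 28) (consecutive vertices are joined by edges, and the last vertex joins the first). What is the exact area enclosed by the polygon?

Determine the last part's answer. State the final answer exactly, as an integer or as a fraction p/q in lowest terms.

275/2

Part I: f(2) = -3*(29) + 3*(-32) = -183; iterating: f(2)=-183, f(3)=636, f(4)=-2457, f(5)=9279, f(6)=-35208, f(7)=133461, f(8)=-506007, f(9)=1918404, f(10)=-7273233, f(11)=27574911, f(12)=-104544432; answer -104544432
Part II: R1 = -104544432; m = -13; cross terms: (-13*-4 - 1*8)=44, (1*11 - -15*-4)=-49, (-15*35 - -36*11)=-129, (-36*28 - -39*35)=357, (-39*8 - -13*28)=52; twice the area = |275| = 275; area = 275/2; answer 275/2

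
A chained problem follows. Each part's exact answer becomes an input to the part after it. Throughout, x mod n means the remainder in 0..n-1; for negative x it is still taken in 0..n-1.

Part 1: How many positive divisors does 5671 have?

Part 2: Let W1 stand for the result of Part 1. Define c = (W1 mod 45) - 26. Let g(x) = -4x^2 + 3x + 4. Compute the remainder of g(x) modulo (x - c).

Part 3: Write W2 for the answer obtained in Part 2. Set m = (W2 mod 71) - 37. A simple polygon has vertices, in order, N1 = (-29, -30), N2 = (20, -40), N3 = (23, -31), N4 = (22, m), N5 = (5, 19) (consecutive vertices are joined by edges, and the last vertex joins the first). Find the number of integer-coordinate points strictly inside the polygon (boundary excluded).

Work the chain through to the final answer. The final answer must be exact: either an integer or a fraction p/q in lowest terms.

1994

Part 1: 5671 = 53 * 107; number of divisors = (1+1) * (1+1) = 4; answer 4
Part 2: W1 = 4; c = -22; remainder = value at the root: -4*(-22)^2 + 3*(-22)^1 + 4 = (-1936) + (-66) + (4) = -1998; answer -1998
Part 3: W2 = -1998; m = 24; cross terms: (-29*-40 - 20*-30)=1760, (20*-31 - 23*-40)=300, (23*24 - 22*-31)=1234, (22*19 - 5*24)=298, (5*-30 - -29*19)=401; twice the area = |3993| = 3993; area = 3993/2; boundary points = 1 + 3 + 1 + 1 + 1 = 7; strictly interior points = area - boundary/2 + 1 = 1994; answer 1994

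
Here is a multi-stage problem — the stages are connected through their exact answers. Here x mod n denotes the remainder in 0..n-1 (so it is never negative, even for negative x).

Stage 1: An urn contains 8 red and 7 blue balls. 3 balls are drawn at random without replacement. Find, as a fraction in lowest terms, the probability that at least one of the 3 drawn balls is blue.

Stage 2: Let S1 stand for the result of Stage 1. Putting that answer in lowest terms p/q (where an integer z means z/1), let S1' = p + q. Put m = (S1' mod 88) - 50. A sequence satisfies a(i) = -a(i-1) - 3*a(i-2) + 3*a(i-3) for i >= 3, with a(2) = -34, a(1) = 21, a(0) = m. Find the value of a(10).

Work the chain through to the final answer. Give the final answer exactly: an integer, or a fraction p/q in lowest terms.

13418

Stage 1: total draws C(15,3) = 455; complement C(8,3) = 56; favorable 455 - 56 = 399; P = 57/65; answer 57/65
Stage 2: S1 = 57/65; threaded value p + q = 122; m = -16; a(3) = -1*(-34) - 3*(21) + 3*(-16) = -77; iterating: a(3)=-77, a(4)=242, a(5)=-113, a(6)=-844, a(7)=1909, a(8)=284, a(9)=-8543, a(10)=13418; answer 13418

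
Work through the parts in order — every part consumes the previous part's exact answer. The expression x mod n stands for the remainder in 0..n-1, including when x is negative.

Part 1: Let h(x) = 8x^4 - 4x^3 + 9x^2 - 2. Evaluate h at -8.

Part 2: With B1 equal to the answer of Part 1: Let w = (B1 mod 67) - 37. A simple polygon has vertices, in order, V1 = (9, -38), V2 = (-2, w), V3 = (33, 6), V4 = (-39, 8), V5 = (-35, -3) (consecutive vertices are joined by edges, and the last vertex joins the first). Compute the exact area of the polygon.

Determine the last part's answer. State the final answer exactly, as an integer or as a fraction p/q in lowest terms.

Part 1: 8*(-8)^4 - 4*(-8)^3 + 9*(-8)^2 - 2 = (32768) + (2048) + (576) + (-2) = 35390; answer 35390
Part 2: B1 = 35390; w = -23; cross terms: (9*-23 - -2*-38)=-283, (-2*6 - 33*-23)=747, (33*8 - -39*6)=498, (-39*-3 - -35*8)=397, (-35*-38 - 9*-3)=1357; twice the area = |2716| = 2716; area = 1358; answer 1358

1358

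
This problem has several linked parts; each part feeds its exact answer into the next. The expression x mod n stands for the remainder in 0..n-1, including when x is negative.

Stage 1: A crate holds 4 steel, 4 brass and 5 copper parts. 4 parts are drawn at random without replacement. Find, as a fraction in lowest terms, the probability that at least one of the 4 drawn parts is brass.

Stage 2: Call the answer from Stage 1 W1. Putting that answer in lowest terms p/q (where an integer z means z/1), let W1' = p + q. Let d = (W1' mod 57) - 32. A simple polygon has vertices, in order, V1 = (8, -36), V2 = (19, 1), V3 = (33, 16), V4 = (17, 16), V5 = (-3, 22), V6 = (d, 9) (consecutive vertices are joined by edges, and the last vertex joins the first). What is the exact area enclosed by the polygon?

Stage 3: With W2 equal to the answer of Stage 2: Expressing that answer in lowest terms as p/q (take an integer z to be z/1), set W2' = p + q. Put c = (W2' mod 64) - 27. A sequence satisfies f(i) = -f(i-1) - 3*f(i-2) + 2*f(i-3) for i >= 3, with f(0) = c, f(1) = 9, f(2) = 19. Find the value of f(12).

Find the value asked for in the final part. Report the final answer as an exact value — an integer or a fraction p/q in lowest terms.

11960

Stage 1: total draws C(13,4) = 715; complement C(9,4) = 126; favorable 715 - 126 = 589; P = 589/715; answer 589/715
Stage 2: W1 = 589/715; threaded value p + q = 1304; d = 18; cross terms: (8*1 - 19*-36)=692, (19*16 - 33*1)=271, (33*16 - 17*16)=256, (17*22 - -3*16)=422, (-3*9 - 18*22)=-423, (18*-36 - 8*9)=-720; twice the area = |498| = 498; area = 249; answer 249
Stage 3: W2 = 249; threaded value p + q = 250; c = 31; f(3) = -1*(19) - 3*(9) + 2*(31) = 16; iterating: f(3)=16, f(4)=-55, f(5)=45, f(6)=152, f(7)=-397, f(8)=31, f(9)=1464, f(10)=-2351, f(11)=-1979, f(12)=11960; answer 11960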